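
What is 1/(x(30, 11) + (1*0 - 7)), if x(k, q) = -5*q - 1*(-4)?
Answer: -1/58 ≈ -0.017241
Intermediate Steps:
x(k, q) = 4 - 5*q (x(k, q) = -5*q + 4 = 4 - 5*q)
1/(x(30, 11) + (1*0 - 7)) = 1/((4 - 5*11) + (1*0 - 7)) = 1/((4 - 55) + (0 - 7)) = 1/(-51 - 7) = 1/(-58) = -1/58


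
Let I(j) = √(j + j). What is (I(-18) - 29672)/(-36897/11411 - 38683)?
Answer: 169293596/220724305 - 34233*I/220724305 ≈ 0.76699 - 0.00015509*I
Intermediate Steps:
I(j) = √2*√j (I(j) = √(2*j) = √2*√j)
(I(-18) - 29672)/(-36897/11411 - 38683) = (√2*√(-18) - 29672)/(-36897/11411 - 38683) = (√2*(3*I*√2) - 29672)/(-36897*1/11411 - 38683) = (6*I - 29672)/(-36897/11411 - 38683) = (-29672 + 6*I)/(-441448610/11411) = (-29672 + 6*I)*(-11411/441448610) = 169293596/220724305 - 34233*I/220724305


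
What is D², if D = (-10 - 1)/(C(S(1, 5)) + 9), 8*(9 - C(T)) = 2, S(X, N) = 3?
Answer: 1936/5041 ≈ 0.38405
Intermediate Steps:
C(T) = 35/4 (C(T) = 9 - ⅛*2 = 9 - ¼ = 35/4)
D = -44/71 (D = (-10 - 1)/(35/4 + 9) = -11/71/4 = -11*4/71 = -44/71 ≈ -0.61972)
D² = (-44/71)² = 1936/5041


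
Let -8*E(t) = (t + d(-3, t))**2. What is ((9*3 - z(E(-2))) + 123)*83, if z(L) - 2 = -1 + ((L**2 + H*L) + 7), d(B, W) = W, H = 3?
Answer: 11952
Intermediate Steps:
E(t) = -t**2/2 (E(t) = -(t + t)**2/8 = -4*t**2/8 = -t**2/2)
z(L) = 8 + L**2 + 3*L (z(L) = 2 + (-1 + ((L**2 + 3*L) + 7)) = 2 + (-1 + (7 + L**2 + 3*L)) = 2 + (6 + L**2 + 3*L) = 8 + L**2 + 3*L)
((9*3 - z(E(-2))) + 123)*83 = ((9*3 - (8 + (-1/2*(-2)**2)**2 + 3*(-1/2*(-2)**2))) + 123)*83 = ((27 - (8 + (-1/2*4)**2 + 3*(-1/2*4))) + 123)*83 = ((27 - (8 + (-2)**2 + 3*(-2))) + 123)*83 = ((27 - (8 + 4 - 6)) + 123)*83 = ((27 - 1*6) + 123)*83 = ((27 - 6) + 123)*83 = (21 + 123)*83 = 144*83 = 11952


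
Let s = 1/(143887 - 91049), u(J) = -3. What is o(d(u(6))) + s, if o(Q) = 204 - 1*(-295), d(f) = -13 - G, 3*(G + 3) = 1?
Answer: 26366163/52838 ≈ 499.00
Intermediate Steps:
G = -8/3 (G = -3 + (⅓)*1 = -3 + ⅓ = -8/3 ≈ -2.6667)
d(f) = -31/3 (d(f) = -13 - 1*(-8/3) = -13 + 8/3 = -31/3)
s = 1/52838 ≈ 1.8926e-5
o(Q) = 499 (o(Q) = 204 + 295 = 499)
o(d(u(6))) + s = 499 + 1/52838 = 26366163/52838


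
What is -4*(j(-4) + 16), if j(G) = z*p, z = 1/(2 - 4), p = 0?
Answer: -64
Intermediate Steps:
z = -1/2 (z = 1/(-2) = -1/2 ≈ -0.50000)
j(G) = 0 (j(G) = -1/2*0 = 0)
-4*(j(-4) + 16) = -4*(0 + 16) = -4*16 = -64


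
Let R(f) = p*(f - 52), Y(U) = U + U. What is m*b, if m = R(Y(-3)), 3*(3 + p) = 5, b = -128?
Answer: -29696/3 ≈ -9898.7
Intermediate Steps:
p = -4/3 (p = -3 + (⅓)*5 = -3 + 5/3 = -4/3 ≈ -1.3333)
Y(U) = 2*U
R(f) = 208/3 - 4*f/3 (R(f) = -4*(f - 52)/3 = -4*(-52 + f)/3 = 208/3 - 4*f/3)
m = 232/3 (m = 208/3 - 8*(-3)/3 = 208/3 - 4/3*(-6) = 208/3 + 8 = 232/3 ≈ 77.333)
m*b = (232/3)*(-128) = -29696/3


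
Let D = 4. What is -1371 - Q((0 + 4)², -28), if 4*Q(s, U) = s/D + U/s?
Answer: -21945/16 ≈ -1371.6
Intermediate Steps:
Q(s, U) = s/16 + U/(4*s) (Q(s, U) = (s/4 + U/s)/4 = s/16 + U/(4*s))
-1371 - Q((0 + 4)², -28) = -1371 - ((0 + 4)²/16 + (¼)*(-28)/(0 + 4)²) = -1371 - ((1/16)*4² + (¼)*(-28)/4²) = -1371 - ((1/16)*16 + (¼)*(-28)/16) = -1371 - (1 + (¼)*(-28)*(1/16)) = -1371 - (1 - 7/16) = -1371 - 1*9/16 = -1371 - 9/16 = -21945/16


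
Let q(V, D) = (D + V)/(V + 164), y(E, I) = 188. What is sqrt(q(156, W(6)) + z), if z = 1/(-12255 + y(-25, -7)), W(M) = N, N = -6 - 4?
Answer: 3*sqrt(11808645530)/482680 ≈ 0.67540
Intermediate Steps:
N = -10
W(M) = -10
q(V, D) = (D + V)/(164 + V)
z = -1/12067 (z = 1/(-12255 + 188) = 1/(-12067) = -1/12067 ≈ -8.2871e-5)
sqrt(q(156, W(6)) + z) = sqrt((-10 + 156)/(164 + 156) - 1/12067) = sqrt(146/320 - 1/12067) = sqrt((1/320)*146 - 1/12067) = sqrt(73/160 - 1/12067) = sqrt(880731/1930720) = 3*sqrt(11808645530)/482680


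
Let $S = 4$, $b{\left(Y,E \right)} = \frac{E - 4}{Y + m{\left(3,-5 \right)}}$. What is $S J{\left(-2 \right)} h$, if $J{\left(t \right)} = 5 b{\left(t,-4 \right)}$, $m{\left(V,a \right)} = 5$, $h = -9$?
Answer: $480$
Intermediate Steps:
$b{\left(Y,E \right)} = \frac{-4 + E}{5 + Y}$ ($b{\left(Y,E \right)} = \frac{E - 4}{Y + 5} = \frac{-4 + E}{5 + Y}$)
$J{\left(t \right)} = - \frac{40}{5 + t}$ ($J{\left(t \right)} = 5 \frac{-4 - 4}{5 + t} = 5 \frac{1}{5 + t} \left(-8\right) = 5 \left(- \frac{8}{5 + t}\right) = - \frac{40}{5 + t}$)
$S J{\left(-2 \right)} h = 4 \left(- \frac{40}{5 - 2}\right) \left(-9\right) = 4 \left(- \frac{40}{3}\right) \left(-9\right) = \left(- \frac{160}{3}\right) \left(-9\right) = 480$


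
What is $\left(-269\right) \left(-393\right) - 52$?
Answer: $105665$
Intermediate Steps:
$\left(-269\right) \left(-393\right) - 52 = 105717 - 52 = 105665$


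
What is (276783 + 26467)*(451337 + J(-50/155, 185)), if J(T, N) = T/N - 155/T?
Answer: 157154663829125/1147 ≈ 1.3701e+11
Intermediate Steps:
J(T, N) = -155/T + T/N
(276783 + 26467)*(451337 + J(-50/155, 185)) = (276783 + 26467)*(451337 + (-155/((-50/155)) - 50/155/185)) = 303250*(451337 + (-155/((-50*1/155)) - 50*1/155*(1/185))) = 303250*(451337 + (-155/(-10/31) - 10/31*1/185)) = 303250*(451337 + (-155*(-31/10) - 2/1147)) = 303250*(451337 + (961/2 - 2/1147)) = 303250*(451337 + 1102263/2294) = 303250*(1036469341/2294) = 157154663829125/1147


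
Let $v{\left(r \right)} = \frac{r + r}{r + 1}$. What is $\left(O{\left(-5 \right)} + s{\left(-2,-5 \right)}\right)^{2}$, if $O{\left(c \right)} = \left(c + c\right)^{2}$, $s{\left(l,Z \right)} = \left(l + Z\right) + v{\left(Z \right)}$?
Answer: $\frac{36481}{4} \approx 9120.3$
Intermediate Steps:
$v{\left(r \right)} = \frac{2 r}{1 + r}$
$s{\left(l,Z \right)} = Z + l + \frac{2 Z}{1 + Z}$ ($s{\left(l,Z \right)} = \left(l + Z\right) + \frac{2 Z}{1 + Z} = \left(Z + l\right) + \frac{2 Z}{1 + Z} = Z + l + \frac{2 Z}{1 + Z}$)
$O{\left(c \right)} = 4 c^{2}$ ($O{\left(c \right)} = \left(2 c\right)^{2} = 4 c^{2}$)
$\left(O{\left(-5 \right)} + s{\left(-2,-5 \right)}\right)^{2} = \left(4 \left(-5\right)^{2} + \frac{2 \left(-5\right) + \left(1 - 5\right) \left(-5 - 2\right)}{1 - 5}\right)^{2} = \left(4 \cdot 25 + \frac{-10 - -28}{-4}\right)^{2} = \left(100 - \frac{-10 + 28}{4}\right)^{2} = \left(100 - \frac{9}{2}\right)^{2} = \left(\frac{191}{2}\right)^{2} = \frac{36481}{4}$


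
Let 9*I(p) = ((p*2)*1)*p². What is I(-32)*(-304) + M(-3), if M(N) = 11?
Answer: 19923043/9 ≈ 2.2137e+6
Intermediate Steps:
I(p) = 2*p³/9 (I(p) = (((p*2)*1)*p²)/9 = (((2*p)*1)*p²)/9 = ((2*p)*p²)/9 = (2*p³)/9 = 2*p³/9)
I(-32)*(-304) + M(-3) = ((2/9)*(-32)³)*(-304) + 11 = ((2/9)*(-32768))*(-304) + 11 = -65536/9*(-304) + 11 = 19922944/9 + 11 = 19923043/9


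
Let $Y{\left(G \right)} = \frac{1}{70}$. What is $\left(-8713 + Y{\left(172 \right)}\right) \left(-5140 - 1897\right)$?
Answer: $\frac{4291929633}{70} \approx 6.1313 \cdot 10^{7}$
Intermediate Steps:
$Y{\left(G \right)} = \frac{1}{70}$
$\left(-8713 + Y{\left(172 \right)}\right) \left(-5140 - 1897\right) = \left(-8713 + \frac{1}{70}\right) \left(-5140 - 1897\right) = \left(- \frac{609909}{70}\right) \left(-7037\right) = \frac{4291929633}{70}$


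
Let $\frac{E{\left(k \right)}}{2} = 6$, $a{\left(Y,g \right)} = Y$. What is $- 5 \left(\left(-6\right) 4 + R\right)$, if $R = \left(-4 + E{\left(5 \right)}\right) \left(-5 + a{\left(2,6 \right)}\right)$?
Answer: $240$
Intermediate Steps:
$E{\left(k \right)} = 12$ ($E{\left(k \right)} = 2 \cdot 6 = 12$)
$R = -24$ ($R = \left(-4 + 12\right) \left(-5 + 2\right) = 8 \left(-3\right) = -24$)
$- 5 \left(\left(-6\right) 4 + R\right) = - 5 \left(\left(-6\right) 4 - 24\right) = - 5 \left(-24 - 24\right) = \left(-5\right) \left(-48\right) = 240$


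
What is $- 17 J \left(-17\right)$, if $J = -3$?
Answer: $-867$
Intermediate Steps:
$- 17 J \left(-17\right) = \left(-17\right) \left(-3\right) \left(-17\right) = 51 \left(-17\right) = -867$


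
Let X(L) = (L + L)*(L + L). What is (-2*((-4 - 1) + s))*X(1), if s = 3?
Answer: 16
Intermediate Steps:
X(L) = 4*L² (X(L) = (2*L)*(2*L) = 4*L²)
(-2*((-4 - 1) + s))*X(1) = (-2*((-4 - 1) + 3))*(4*1²) = (-2*(-5 + 3))*(4*1) = -2*(-2)*4 = 4*4 = 16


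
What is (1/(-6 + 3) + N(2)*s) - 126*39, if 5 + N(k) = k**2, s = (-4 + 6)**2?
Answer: -14755/3 ≈ -4918.3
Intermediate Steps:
s = 4 (s = 2**2 = 4)
N(k) = -5 + k**2
(1/(-6 + 3) + N(2)*s) - 126*39 = (1/(-6 + 3) + (-5 + 2**2)*4) - 126*39 = (1/(-3) + (-5 + 4)*4) - 4914 = (-1/3 - 1*4) - 4914 = (-1/3 - 4) - 4914 = -13/3 - 4914 = -14755/3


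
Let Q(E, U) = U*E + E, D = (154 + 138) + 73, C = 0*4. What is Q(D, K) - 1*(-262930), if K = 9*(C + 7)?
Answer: 286290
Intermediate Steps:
C = 0
D = 365 (D = 292 + 73 = 365)
K = 63 (K = 9*(0 + 7) = 9*7 = 63)
Q(E, U) = E + E*U (Q(E, U) = E*U + E = E + E*U)
Q(D, K) - 1*(-262930) = 365*(1 + 63) - 1*(-262930) = 365*64 + 262930 = 23360 + 262930 = 286290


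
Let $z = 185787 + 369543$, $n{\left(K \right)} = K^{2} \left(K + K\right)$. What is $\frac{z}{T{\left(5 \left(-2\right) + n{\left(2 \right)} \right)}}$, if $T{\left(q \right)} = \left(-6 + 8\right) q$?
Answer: $\frac{92555}{2} \approx 46278.0$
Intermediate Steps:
$n{\left(K \right)} = 2 K^{3}$ ($n{\left(K \right)} = K^{2} \cdot 2 K = 2 K^{3}$)
$z = 555330$
$T{\left(q \right)} = 2 q$
$\frac{z}{T{\left(5 \left(-2\right) + n{\left(2 \right)} \right)}} = \frac{555330}{2 \left(5 \left(-2\right) + 2 \cdot 2^{3}\right)} = \frac{555330}{2 \left(-10 + 2 \cdot 8\right)} = \frac{555330}{2 \left(-10 + 16\right)} = \frac{555330}{2 \cdot 6} = \frac{555330}{12} = 555330 \cdot \frac{1}{12} = \frac{92555}{2}$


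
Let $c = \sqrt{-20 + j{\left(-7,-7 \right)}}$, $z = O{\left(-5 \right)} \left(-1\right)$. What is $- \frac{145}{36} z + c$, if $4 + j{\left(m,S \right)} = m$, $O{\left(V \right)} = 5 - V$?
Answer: $\frac{725}{18} + i \sqrt{31} \approx 40.278 + 5.5678 i$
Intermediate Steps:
$j{\left(m,S \right)} = -4 + m$
$z = -10$ ($z = \left(5 - -5\right) \left(-1\right) = \left(5 + 5\right) \left(-1\right) = 10 \left(-1\right) = -10$)
$c = i \sqrt{31}$ ($c = \sqrt{-20 - 11} = \sqrt{-31} = i \sqrt{31} \approx 5.5678 i$)
$- \frac{145}{36} z + c = - \frac{145}{36} \left(-10\right) + i \sqrt{31} = \left(-145\right) \frac{1}{36} \left(-10\right) + i \sqrt{31} = \left(- \frac{145}{36}\right) \left(-10\right) + i \sqrt{31} = \frac{725}{18} + i \sqrt{31}$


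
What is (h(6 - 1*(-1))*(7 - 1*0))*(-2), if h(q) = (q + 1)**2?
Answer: -896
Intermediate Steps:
h(q) = (1 + q)**2
(h(6 - 1*(-1))*(7 - 1*0))*(-2) = ((1 + (6 - 1*(-1)))**2*(7 - 1*0))*(-2) = ((1 + (6 + 1))**2*(7 + 0))*(-2) = ((1 + 7)**2*7)*(-2) = (8**2*7)*(-2) = (64*7)*(-2) = 448*(-2) = -896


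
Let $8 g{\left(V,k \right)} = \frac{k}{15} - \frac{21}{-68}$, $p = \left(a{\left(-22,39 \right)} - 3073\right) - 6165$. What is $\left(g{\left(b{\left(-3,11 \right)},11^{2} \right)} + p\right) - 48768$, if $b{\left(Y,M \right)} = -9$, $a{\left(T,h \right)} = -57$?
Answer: $- \frac{473785537}{8160} \approx -58062.0$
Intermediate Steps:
$p = -9295$ ($p = \left(-57 - 3073\right) - 6165 = -3130 - 6165 = -9295$)
$g{\left(V,k \right)} = \frac{21}{544} + \frac{k}{120}$ ($g{\left(V,k \right)} = \frac{\frac{k}{15} - \frac{21}{-68}}{8} = \frac{k \frac{1}{15} - - \frac{21}{68}}{8} = \frac{\frac{k}{15} + \frac{21}{68}}{8} = \frac{\frac{21}{68} + \frac{k}{15}}{8} = \frac{21}{544} + \frac{k}{120}$)
$\left(g{\left(b{\left(-3,11 \right)},11^{2} \right)} + p\right) - 48768 = \left(\left(\frac{21}{544} + \frac{11^{2}}{120}\right) - 9295\right) - 48768 = \left(\left(\frac{21}{544} + \frac{1}{120} \cdot 121\right) - 9295\right) - 48768 = \left(\left(\frac{21}{544} + \frac{121}{120}\right) - 9295\right) - 48768 = \left(\frac{8543}{8160} - 9295\right) - 48768 = - \frac{75838657}{8160} - 48768 = - \frac{473785537}{8160}$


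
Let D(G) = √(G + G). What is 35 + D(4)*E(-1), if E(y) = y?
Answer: 35 - 2*√2 ≈ 32.172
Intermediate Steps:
D(G) = √2*√G (D(G) = √(2*G) = √2*√G)
35 + D(4)*E(-1) = 35 + (√2*√4)*(-1) = 35 + (√2*2)*(-1) = 35 + (2*√2)*(-1) = 35 - 2*√2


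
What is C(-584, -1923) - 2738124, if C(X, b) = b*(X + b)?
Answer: 2082837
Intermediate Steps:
C(-584, -1923) - 2738124 = -1923*(-584 - 1923) - 2738124 = -1923*(-2507) - 2738124 = 4820961 - 2738124 = 2082837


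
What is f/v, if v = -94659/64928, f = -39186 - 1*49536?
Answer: 1920180672/31553 ≈ 60856.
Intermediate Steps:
f = -88722 (f = -39186 - 49536 = -88722)
v = -94659/64928 (v = -94659*1/64928 = -94659/64928 ≈ -1.4579)
f/v = -88722/(-94659/64928) = -88722*(-64928/94659) = 1920180672/31553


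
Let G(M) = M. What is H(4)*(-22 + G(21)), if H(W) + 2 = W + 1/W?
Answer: -9/4 ≈ -2.2500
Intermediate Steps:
H(W) = -2 + W + 1/W (H(W) = -2 + (W + 1/W) = -2 + W + 1/W)
H(4)*(-22 + G(21)) = (-2 + 4 + 1/4)*(-22 + 21) = (-2 + 4 + 1/4)*(-1) = (9/4)*(-1) = -9/4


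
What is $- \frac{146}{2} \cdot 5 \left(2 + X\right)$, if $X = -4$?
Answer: $730$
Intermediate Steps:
$- \frac{146}{2} \cdot 5 \left(2 + X\right) = - \frac{146}{2} \cdot 5 \left(2 - 4\right) = \left(-146\right) \frac{1}{2} \cdot 5 \left(-2\right) = \left(-73\right) \left(-10\right) = 730$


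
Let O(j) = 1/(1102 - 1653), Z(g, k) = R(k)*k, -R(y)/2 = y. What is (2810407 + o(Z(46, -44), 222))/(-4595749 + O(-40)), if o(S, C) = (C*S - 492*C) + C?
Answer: -1014843371/2532257700 ≈ -0.40077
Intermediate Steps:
R(y) = -2*y
Z(g, k) = -2*k**2 (Z(g, k) = (-2*k)*k = -2*k**2)
o(S, C) = -491*C + C*S (o(S, C) = (-492*C + C*S) + C = -491*C + C*S)
O(j) = -1/551 (O(j) = 1/(-551) = -1/551)
(2810407 + o(Z(46, -44), 222))/(-4595749 + O(-40)) = (2810407 + 222*(-491 - 2*(-44)**2))/(-4595749 - 1/551) = (2810407 + 222*(-491 - 2*1936))/(-2532257700/551) = (2810407 + 222*(-491 - 3872))*(-551/2532257700) = (2810407 + 222*(-4363))*(-551/2532257700) = (2810407 - 968586)*(-551/2532257700) = 1841821*(-551/2532257700) = -1014843371/2532257700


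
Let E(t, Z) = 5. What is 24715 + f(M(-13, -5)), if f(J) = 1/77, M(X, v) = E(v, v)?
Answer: 1903056/77 ≈ 24715.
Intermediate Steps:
M(X, v) = 5
f(J) = 1/77
24715 + f(M(-13, -5)) = 24715 + 1/77 = 1903056/77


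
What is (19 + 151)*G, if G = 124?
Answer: 21080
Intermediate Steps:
(19 + 151)*G = (19 + 151)*124 = 170*124 = 21080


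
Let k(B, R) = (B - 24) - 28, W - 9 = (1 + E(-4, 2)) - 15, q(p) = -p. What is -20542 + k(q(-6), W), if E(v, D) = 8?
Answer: -20588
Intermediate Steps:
W = 3 (W = 9 + ((1 + 8) - 15) = 9 + (9 - 15) = 9 - 6 = 3)
k(B, R) = -52 + B (k(B, R) = (-24 + B) - 28 = -52 + B)
-20542 + k(q(-6), W) = -20542 + (-52 - 1*(-6)) = -20542 + (-52 + 6) = -20542 - 46 = -20588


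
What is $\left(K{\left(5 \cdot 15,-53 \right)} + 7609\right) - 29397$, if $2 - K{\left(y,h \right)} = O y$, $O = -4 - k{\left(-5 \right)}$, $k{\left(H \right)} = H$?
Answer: $-21861$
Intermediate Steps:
$O = 1$ ($O = -4 - -5 = -4 + 5 = 1$)
$K{\left(y,h \right)} = 2 - y$ ($K{\left(y,h \right)} = 2 - 1 y = 2 - y$)
$\left(K{\left(5 \cdot 15,-53 \right)} + 7609\right) - 29397 = \left(\left(2 - 5 \cdot 15\right) + 7609\right) - 29397 = \left(\left(2 - 75\right) + 7609\right) - 29397 = \left(-73 + 7609\right) - 29397 = 7536 - 29397 = -21861$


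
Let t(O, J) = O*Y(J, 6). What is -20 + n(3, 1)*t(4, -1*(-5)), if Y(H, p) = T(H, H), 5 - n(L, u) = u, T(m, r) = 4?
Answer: 44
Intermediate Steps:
n(L, u) = 5 - u
Y(H, p) = 4
t(O, J) = 4*O (t(O, J) = O*4 = 4*O)
-20 + n(3, 1)*t(4, -1*(-5)) = -20 + (5 - 1*1)*(4*4) = -20 + (5 - 1)*16 = -20 + 4*16 = -20 + 64 = 44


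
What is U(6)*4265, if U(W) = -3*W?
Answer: -76770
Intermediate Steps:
U(6)*4265 = -3*6*4265 = -18*4265 = -76770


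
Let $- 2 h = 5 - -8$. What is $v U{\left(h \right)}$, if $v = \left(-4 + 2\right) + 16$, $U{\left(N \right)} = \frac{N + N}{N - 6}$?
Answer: $\frac{364}{25} \approx 14.56$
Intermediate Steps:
$h = - \frac{13}{2}$ ($h = - \frac{5 - -8}{2} = - \frac{5 + 8}{2} = \left(- \frac{1}{2}\right) 13 = - \frac{13}{2} \approx -6.5$)
$U{\left(N \right)} = \frac{2 N}{-6 + N}$
$v = 14$ ($v = -2 + 16 = 14$)
$v U{\left(h \right)} = 14 \cdot 2 \left(- \frac{13}{2}\right) \frac{1}{-6 - \frac{13}{2}} = 14 \cdot 2 \left(- \frac{13}{2}\right) \frac{1}{- \frac{25}{2}} = 14 \cdot 2 \left(- \frac{13}{2}\right) \left(- \frac{2}{25}\right) = 14 \cdot \frac{26}{25} = \frac{364}{25}$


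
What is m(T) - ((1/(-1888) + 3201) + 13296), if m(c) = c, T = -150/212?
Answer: -1650826555/100064 ≈ -16498.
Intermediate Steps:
T = -75/106 (T = -150*1/212 = -75/106 ≈ -0.70755)
m(T) - ((1/(-1888) + 3201) + 13296) = -75/106 - ((1/(-1888) + 3201) + 13296) = -75/106 - ((-1/1888 + 3201) + 13296) = -75/106 - (6043487/1888 + 13296) = -75/106 - 1*31146335/1888 = -75/106 - 31146335/1888 = -1650826555/100064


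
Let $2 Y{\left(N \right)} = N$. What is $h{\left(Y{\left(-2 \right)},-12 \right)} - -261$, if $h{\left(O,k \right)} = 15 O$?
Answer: $246$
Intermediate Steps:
$Y{\left(N \right)} = \frac{N}{2}$
$h{\left(Y{\left(-2 \right)},-12 \right)} - -261 = 15 \cdot \frac{1}{2} \left(-2\right) - -261 = 15 \left(-1\right) + 261 = -15 + 261 = 246$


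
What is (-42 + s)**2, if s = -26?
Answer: 4624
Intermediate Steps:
(-42 + s)**2 = (-42 - 26)**2 = (-68)**2 = 4624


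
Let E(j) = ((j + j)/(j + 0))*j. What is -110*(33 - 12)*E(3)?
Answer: -13860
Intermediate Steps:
E(j) = 2*j (E(j) = ((2*j)/j)*j = 2*j)
-110*(33 - 12)*E(3) = -110*(33 - 12)*2*3 = -2310*6 = -110*126 = -13860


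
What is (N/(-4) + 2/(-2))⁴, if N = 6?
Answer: 625/16 ≈ 39.063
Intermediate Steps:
(N/(-4) + 2/(-2))⁴ = (6/(-4) + 2/(-2))⁴ = (6*(-¼) + 2*(-½))⁴ = (-3/2 - 1)⁴ = (-5/2)⁴ = 625/16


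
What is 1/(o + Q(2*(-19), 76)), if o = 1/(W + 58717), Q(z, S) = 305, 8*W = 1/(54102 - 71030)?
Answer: 7951691007/2425265892559 ≈ 0.0032787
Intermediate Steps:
W = -1/135424 (W = 1/(8*(54102 - 71030)) = (1/8)/(-16928) = (1/8)*(-1/16928) = -1/135424 ≈ -7.3842e-6)
o = 135424/7951691007 (o = 1/(-1/135424 + 58717) = 1/(7951691007/135424) = 135424/7951691007 ≈ 1.7031e-5)
1/(o + Q(2*(-19), 76)) = 1/(135424/7951691007 + 305) = 1/(2425265892559/7951691007) = 7951691007/2425265892559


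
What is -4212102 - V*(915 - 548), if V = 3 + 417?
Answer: -4366242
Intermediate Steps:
V = 420
-4212102 - V*(915 - 548) = -4212102 - 420*(915 - 548) = -4212102 - 420*367 = -4212102 - 1*154140 = -4212102 - 154140 = -4366242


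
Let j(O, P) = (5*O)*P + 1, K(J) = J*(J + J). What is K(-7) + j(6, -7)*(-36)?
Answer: 7622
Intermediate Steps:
K(J) = 2*J**2 (K(J) = J*(2*J) = 2*J**2)
j(O, P) = 1 + 5*O*P (j(O, P) = 5*O*P + 1 = 1 + 5*O*P)
K(-7) + j(6, -7)*(-36) = 2*(-7)**2 + (1 + 5*6*(-7))*(-36) = 2*49 + (1 - 210)*(-36) = 98 - 209*(-36) = 98 + 7524 = 7622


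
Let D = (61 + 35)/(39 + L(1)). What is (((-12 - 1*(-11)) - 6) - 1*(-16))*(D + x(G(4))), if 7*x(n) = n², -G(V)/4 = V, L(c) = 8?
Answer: 114336/329 ≈ 347.53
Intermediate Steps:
G(V) = -4*V
D = 96/47 (D = (61 + 35)/(39 + 8) = 96/47 ≈ 2.0426)
x(n) = n²/7
(((-12 - 1*(-11)) - 6) - 1*(-16))*(D + x(G(4))) = (((-12 - 1*(-11)) - 6) - 1*(-16))*(96/47 + (-4*4)²/7) = (((-12 + 11) - 6) + 16)*(96/47 + (⅐)*(-16)²) = ((-1 - 6) + 16)*(96/47 + (⅐)*256) = (-7 + 16)*(96/47 + 256/7) = 9*(12704/329) = 114336/329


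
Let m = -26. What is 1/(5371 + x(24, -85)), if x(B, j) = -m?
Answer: 1/5397 ≈ 0.00018529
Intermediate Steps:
x(B, j) = 26 (x(B, j) = -1*(-26) = 26)
1/(5371 + x(24, -85)) = 1/(5371 + 26) = 1/5397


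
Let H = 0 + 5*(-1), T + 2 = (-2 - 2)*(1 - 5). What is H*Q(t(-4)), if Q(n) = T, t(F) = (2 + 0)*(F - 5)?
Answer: -70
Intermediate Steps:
t(F) = -10 + 2*F (t(F) = 2*(-5 + F) = -10 + 2*F)
T = 14 (T = -2 + (-2 - 2)*(1 - 5) = -2 - 4*(-4) = -2 + 16 = 14)
Q(n) = 14
H = -5 (H = 0 - 5 = -5)
H*Q(t(-4)) = -5*14 = -70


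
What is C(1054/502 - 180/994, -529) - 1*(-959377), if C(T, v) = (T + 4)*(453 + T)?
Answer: 14971545721533633/15561814009 ≈ 9.6207e+5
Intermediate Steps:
C(T, v) = (4 + T)*(453 + T)
C(1054/502 - 180/994, -529) - 1*(-959377) = (1812 + (1054/502 - 180/994)² + 457*(1054/502 - 180/994)) - 1*(-959377) = (1812 + (1054*(1/502) - 180*1/994)² + 457*(1054*(1/502) - 180*1/994)) + 959377 = (1812 + (527/251 - 90/497)² + 457*(527/251 - 90/497)) + 959377 = (1812 + (239329/124747)² + 457*(239329/124747)) + 959377 = (1812 + 57278370241/15561814009 + 109373353/124747) + 959377 = 41899283021240/15561814009 + 959377 = 14971545721533633/15561814009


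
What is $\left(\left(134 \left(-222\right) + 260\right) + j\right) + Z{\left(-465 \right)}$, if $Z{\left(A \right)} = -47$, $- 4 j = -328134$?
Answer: $\frac{104997}{2} \approx 52499.0$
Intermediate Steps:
$j = \frac{164067}{2}$ ($j = \left(- \frac{1}{4}\right) \left(-328134\right) = \frac{164067}{2} \approx 82034.0$)
$\left(\left(134 \left(-222\right) + 260\right) + j\right) + Z{\left(-465 \right)} = \left(\left(134 \left(-222\right) + 260\right) + \frac{164067}{2}\right) - 47 = \left(\left(-29748 + 260\right) + \frac{164067}{2}\right) - 47 = \left(-29488 + \frac{164067}{2}\right) - 47 = \frac{105091}{2} - 47 = \frac{104997}{2}$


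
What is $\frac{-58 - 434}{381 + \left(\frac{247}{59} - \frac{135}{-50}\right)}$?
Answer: $- \frac{290280}{228853} \approx -1.2684$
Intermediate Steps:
$\frac{-58 - 434}{381 + \left(\frac{247}{59} - \frac{135}{-50}\right)} = - \frac{492}{381 + \left(247 \cdot \frac{1}{59} - - \frac{27}{10}\right)} = - \frac{492}{381 + \left(\frac{247}{59} + \frac{27}{10}\right)} = - \frac{492}{381 + \frac{4063}{590}} = - \frac{492}{\frac{228853}{590}} = \left(-492\right) \frac{590}{228853} = - \frac{290280}{228853}$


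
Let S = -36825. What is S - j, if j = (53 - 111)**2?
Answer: -40189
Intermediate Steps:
j = 3364 (j = (-58)**2 = 3364)
S - j = -36825 - 1*3364 = -36825 - 3364 = -40189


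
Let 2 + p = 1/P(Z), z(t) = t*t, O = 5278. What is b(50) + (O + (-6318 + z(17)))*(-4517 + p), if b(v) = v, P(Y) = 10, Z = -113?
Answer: 33937439/10 ≈ 3.3937e+6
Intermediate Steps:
z(t) = t²
p = -19/10 (p = -2 + 1/10 = -2 + ⅒ = -19/10 ≈ -1.9000)
b(50) + (O + (-6318 + z(17)))*(-4517 + p) = 50 + (5278 + (-6318 + 17²))*(-4517 - 19/10) = 50 + (5278 + (-6318 + 289))*(-45189/10) = 50 + (5278 - 6029)*(-45189/10) = 50 - 751*(-45189/10) = 50 + 33936939/10 = 33937439/10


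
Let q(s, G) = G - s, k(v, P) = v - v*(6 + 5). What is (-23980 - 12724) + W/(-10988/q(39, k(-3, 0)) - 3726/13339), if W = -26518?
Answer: -2690809380305/73267699 ≈ -36726.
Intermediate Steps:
k(v, P) = -10*v (k(v, P) = v - v*11 = v - 11*v = -10*v)
(-23980 - 12724) + W/(-10988/q(39, k(-3, 0)) - 3726/13339) = (-23980 - 12724) - 26518/(-10988/(-10*(-3) - 1*39) - 3726/13339) = -36704 - 26518/(-10988/(30 - 39) - 3726*1/13339) = -36704 - 26518/(-10988/(-9) - 3726/13339) = -36704 - 26518/(-10988*(-⅑) - 3726/13339) = -36704 - 26518/(10988/9 - 3726/13339) = -36704 - 26518/146535398/120051 = -36704 - 26518*120051/146535398 = -36704 - 1591756209/73267699 = -2690809380305/73267699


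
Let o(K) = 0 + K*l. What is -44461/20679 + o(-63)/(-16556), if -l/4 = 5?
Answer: -190537964/85590381 ≈ -2.2262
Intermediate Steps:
l = -20 (l = -4*5 = -20)
o(K) = -20*K (o(K) = 0 + K*(-20) = 0 - 20*K = -20*K)
-44461/20679 + o(-63)/(-16556) = -44461/20679 - 20*(-63)/(-16556) = -44461*1/20679 + 1260*(-1/16556) = -44461/20679 - 315/4139 = -190537964/85590381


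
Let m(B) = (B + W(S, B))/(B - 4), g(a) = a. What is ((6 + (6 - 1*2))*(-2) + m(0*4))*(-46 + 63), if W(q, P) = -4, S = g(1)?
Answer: -323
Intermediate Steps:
S = 1
m(B) = 1 (m(B) = (B - 4)/(B - 4) = (-4 + B)/(-4 + B) = 1)
((6 + (6 - 1*2))*(-2) + m(0*4))*(-46 + 63) = ((6 + (6 - 1*2))*(-2) + 1)*(-46 + 63) = ((6 + (6 - 2))*(-2) + 1)*17 = ((6 + 4)*(-2) + 1)*17 = (10*(-2) + 1)*17 = (-20 + 1)*17 = -19*17 = -323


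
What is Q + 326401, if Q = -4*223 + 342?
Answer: 325851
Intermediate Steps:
Q = -550 (Q = -892 + 342 = -550)
Q + 326401 = -550 + 326401 = 325851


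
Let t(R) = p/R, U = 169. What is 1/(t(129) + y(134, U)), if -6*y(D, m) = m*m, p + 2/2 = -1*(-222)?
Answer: -86/409227 ≈ -0.00021015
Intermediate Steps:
p = 221 (p = -1 - 1*(-222) = -1 + 222 = 221)
y(D, m) = -m²/6 (y(D, m) = -m*m/6 = -m²/6)
t(R) = 221/R
1/(t(129) + y(134, U)) = 1/(221/129 - ⅙*169²) = 1/(221*(1/129) - ⅙*28561) = 1/(221/129 - 28561/6) = 1/(-409227/86) = -86/409227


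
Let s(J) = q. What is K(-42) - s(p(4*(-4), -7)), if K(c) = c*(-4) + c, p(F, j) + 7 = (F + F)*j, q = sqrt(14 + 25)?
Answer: 126 - sqrt(39) ≈ 119.76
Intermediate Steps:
q = sqrt(39) ≈ 6.2450
p(F, j) = -7 + 2*F*j (p(F, j) = -7 + (F + F)*j = -7 + (2*F)*j = -7 + 2*F*j)
K(c) = -3*c (K(c) = -4*c + c = -3*c)
s(J) = sqrt(39)
K(-42) - s(p(4*(-4), -7)) = -3*(-42) - sqrt(39) = 126 - sqrt(39)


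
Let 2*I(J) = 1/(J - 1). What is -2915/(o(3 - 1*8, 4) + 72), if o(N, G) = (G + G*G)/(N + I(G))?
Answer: -84535/1968 ≈ -42.955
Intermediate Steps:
I(J) = 1/(2*(-1 + J)) (I(J) = 1/(2*(J - 1)) = 1/(2*(-1 + J)))
o(N, G) = (G + G²)/(N + 1/(2*(-1 + G))) (o(N, G) = (G + G*G)/(N + 1/(2*(-1 + G))) = (G + G²)/(N + 1/(2*(-1 + G))))
-2915/(o(3 - 1*8, 4) + 72) = -2915/(2*4*(1 + 4)*(-1 + 4)/(1 + 2*(3 - 1*8)*(-1 + 4)) + 72) = -2915/(2*4*5*3/(1 + 2*(3 - 8)*3) + 72) = -2915/(2*4*5*3/(1 + 2*(-5)*3) + 72) = -2915/(2*4*5*3/(1 - 30) + 72) = -2915/(2*4*5*3/(-29) + 72) = -2915/(2*4*(-1/29)*5*3 + 72) = -2915/(-120/29 + 72) = -2915/1968/29 = -2915*29/1968 = -84535/1968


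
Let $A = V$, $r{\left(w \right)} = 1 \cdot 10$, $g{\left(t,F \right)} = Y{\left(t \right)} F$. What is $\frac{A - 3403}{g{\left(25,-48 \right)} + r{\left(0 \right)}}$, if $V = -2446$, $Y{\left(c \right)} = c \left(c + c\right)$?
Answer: $\frac{5849}{59990} \approx 0.0975$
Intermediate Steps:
$Y{\left(c \right)} = 2 c^{2}$ ($Y{\left(c \right)} = c 2 c = 2 c^{2}$)
$g{\left(t,F \right)} = 2 F t^{2}$ ($g{\left(t,F \right)} = 2 t^{2} F = 2 F t^{2}$)
$r{\left(w \right)} = 10$
$A = -2446$
$\frac{A - 3403}{g{\left(25,-48 \right)} + r{\left(0 \right)}} = \frac{-2446 - 3403}{2 \left(-48\right) 25^{2} + 10} = - \frac{5849}{2 \left(-48\right) 625 + 10} = - \frac{5849}{-60000 + 10} = - \frac{5849}{-59990} = \left(-5849\right) \left(- \frac{1}{59990}\right) = \frac{5849}{59990}$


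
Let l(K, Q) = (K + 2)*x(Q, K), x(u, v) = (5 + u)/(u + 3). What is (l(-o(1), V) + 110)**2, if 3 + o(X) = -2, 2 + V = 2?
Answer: 133225/9 ≈ 14803.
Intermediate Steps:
V = 0 (V = -2 + 2 = 0)
o(X) = -5 (o(X) = -3 - 2 = -5)
x(u, v) = (5 + u)/(3 + u)
l(K, Q) = (2 + K)*(5 + Q)/(3 + Q) (l(K, Q) = (K + 2)*((5 + Q)/(3 + Q)) = (2 + K)*((5 + Q)/(3 + Q)) = (2 + K)*(5 + Q)/(3 + Q))
(l(-o(1), V) + 110)**2 = ((2 - 1*(-5))*(5 + 0)/(3 + 0) + 110)**2 = ((2 + 5)*5/3 + 110)**2 = ((1/3)*7*5 + 110)**2 = (35/3 + 110)**2 = (365/3)**2 = 133225/9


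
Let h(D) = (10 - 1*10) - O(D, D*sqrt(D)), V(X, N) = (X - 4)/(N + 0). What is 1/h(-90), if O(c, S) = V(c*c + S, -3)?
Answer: 3036/8284277 + 405*I*sqrt(10)/33137108 ≈ 0.00036648 + 3.8649e-5*I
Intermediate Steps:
V(X, N) = (-4 + X)/N
O(c, S) = 4/3 - S/3 - c**2/3 (O(c, S) = (-4 + (c*c + S))/(-3) = -(-4 + (c**2 + S))/3 = -(-4 + (S + c**2))/3 = -(-4 + S + c**2)/3 = 4/3 - S/3 - c**2/3)
h(D) = -4/3 + D**2/3 + D**(3/2)/3 (h(D) = (10 - 1*10) - (4/3 - D*sqrt(D)/3 - D**2/3) = (10 - 10) - (4/3 - D**(3/2)/3 - D**2/3) = 0 - (4/3 - D**2/3 - D**(3/2)/3) = 0 + (-4/3 + D**2/3 + D**(3/2)/3) = -4/3 + D**2/3 + D**(3/2)/3)
1/h(-90) = 1/(-4/3 + (1/3)*(-90)**2 + (-90)**(3/2)/3) = 1/(-4/3 + (1/3)*8100 + (-270*I*sqrt(10))/3) = 1/(-4/3 + 2700 - 90*I*sqrt(10)) = 1/(8096/3 - 90*I*sqrt(10))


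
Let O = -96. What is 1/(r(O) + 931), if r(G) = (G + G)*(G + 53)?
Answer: 1/9187 ≈ 0.00010885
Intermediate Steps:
r(G) = 2*G*(53 + G) (r(G) = (2*G)*(53 + G) = 2*G*(53 + G))
1/(r(O) + 931) = 1/(2*(-96)*(53 - 96) + 931) = 1/(2*(-96)*(-43) + 931) = 1/(8256 + 931) = 1/9187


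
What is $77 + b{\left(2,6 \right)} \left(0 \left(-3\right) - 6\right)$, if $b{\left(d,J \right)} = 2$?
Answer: $65$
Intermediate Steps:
$77 + b{\left(2,6 \right)} \left(0 \left(-3\right) - 6\right) = 77 + 2 \left(0 \left(-3\right) - 6\right) = 77 + 2 \left(0 - 6\right) = 77 + 2 \left(-6\right) = 77 - 12 = 65$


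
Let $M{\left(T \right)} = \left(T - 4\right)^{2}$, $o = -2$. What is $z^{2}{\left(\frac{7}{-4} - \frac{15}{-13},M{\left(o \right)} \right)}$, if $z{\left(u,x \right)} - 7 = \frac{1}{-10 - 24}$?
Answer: $\frac{56169}{1156} \approx 48.589$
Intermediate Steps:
$M{\left(T \right)} = \left(-4 + T\right)^{2}$
$z{\left(u,x \right)} = \frac{237}{34}$ ($z{\left(u,x \right)} = 7 + \frac{1}{-10 - 24} = 7 + \frac{1}{-34} = 7 - \frac{1}{34} = \frac{237}{34}$)
$z^{2}{\left(\frac{7}{-4} - \frac{15}{-13},M{\left(o \right)} \right)} = \left(\frac{237}{34}\right)^{2} = \frac{56169}{1156}$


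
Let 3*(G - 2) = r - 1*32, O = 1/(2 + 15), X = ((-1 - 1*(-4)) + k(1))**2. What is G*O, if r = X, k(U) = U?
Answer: -10/51 ≈ -0.19608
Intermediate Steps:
X = 16 (X = ((-1 - 1*(-4)) + 1)**2 = ((-1 + 4) + 1)**2 = (3 + 1)**2 = 4**2 = 16)
r = 16
O = 1/17 ≈ 0.058824
G = -10/3 (G = 2 + (16 - 1*32)/3 = 2 + (16 - 32)/3 = 2 + (1/3)*(-16) = 2 - 16/3 = -10/3 ≈ -3.3333)
G*O = -10/3*1/17 = -10/51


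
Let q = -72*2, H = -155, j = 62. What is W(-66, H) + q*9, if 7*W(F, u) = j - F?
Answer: -8944/7 ≈ -1277.7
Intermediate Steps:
q = -144
W(F, u) = 62/7 - F/7 (W(F, u) = (62 - F)/7 = 62/7 - F/7)
W(-66, H) + q*9 = (62/7 - 1/7*(-66)) - 144*9 = (62/7 + 66/7) - 1296 = 128/7 - 1296 = -8944/7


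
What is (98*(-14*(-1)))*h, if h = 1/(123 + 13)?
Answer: 343/34 ≈ 10.088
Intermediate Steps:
h = 1/136 ≈ 0.0073529
(98*(-14*(-1)))*h = (98*(-14*(-1)))*(1/136) = (98*14)*(1/136) = 1372*(1/136) = 343/34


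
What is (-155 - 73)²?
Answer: 51984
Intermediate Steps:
(-155 - 73)² = (-228)² = 51984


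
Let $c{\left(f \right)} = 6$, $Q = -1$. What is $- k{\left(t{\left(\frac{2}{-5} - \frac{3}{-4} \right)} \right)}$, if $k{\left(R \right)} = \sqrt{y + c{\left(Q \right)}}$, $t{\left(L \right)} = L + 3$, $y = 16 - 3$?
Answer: $- \sqrt{19} \approx -4.3589$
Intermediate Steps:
$y = 13$ ($y = 16 - 3 = 13$)
$t{\left(L \right)} = 3 + L$
$k{\left(R \right)} = \sqrt{19}$ ($k{\left(R \right)} = \sqrt{13 + 6} = \sqrt{19}$)
$- k{\left(t{\left(\frac{2}{-5} - \frac{3}{-4} \right)} \right)} = - \sqrt{19}$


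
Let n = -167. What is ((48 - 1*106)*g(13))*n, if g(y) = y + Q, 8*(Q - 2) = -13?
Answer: 518201/4 ≈ 1.2955e+5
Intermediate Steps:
Q = 3/8 (Q = 2 + (⅛)*(-13) = 2 - 13/8 = 3/8 ≈ 0.37500)
g(y) = 3/8 + y (g(y) = y + 3/8 = 3/8 + y)
((48 - 1*106)*g(13))*n = ((48 - 1*106)*(3/8 + 13))*(-167) = ((48 - 106)*(107/8))*(-167) = -58*107/8*(-167) = -3103/4*(-167) = 518201/4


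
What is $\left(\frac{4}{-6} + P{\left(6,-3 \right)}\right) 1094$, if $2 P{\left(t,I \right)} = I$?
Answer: $- \frac{7111}{3} \approx -2370.3$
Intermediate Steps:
$P{\left(t,I \right)} = \frac{I}{2}$
$\left(\frac{4}{-6} + P{\left(6,-3 \right)}\right) 1094 = \left(\frac{4}{-6} + \frac{1}{2} \left(-3\right)\right) 1094 = \left(4 \left(- \frac{1}{6}\right) - \frac{3}{2}\right) 1094 = \left(- \frac{2}{3} - \frac{3}{2}\right) 1094 = \left(- \frac{13}{6}\right) 1094 = - \frac{7111}{3}$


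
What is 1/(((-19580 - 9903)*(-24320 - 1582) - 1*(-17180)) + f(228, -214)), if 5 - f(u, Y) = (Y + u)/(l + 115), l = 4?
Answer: 17/12982659465 ≈ 1.3094e-9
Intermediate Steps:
f(u, Y) = 5 - Y/119 - u/119 (f(u, Y) = 5 - (Y + u)/(4 + 115) = 5 - (Y + u)/119 = 5 - (Y/119 + u/119) = 5 + (-Y/119 - u/119) = 5 - Y/119 - u/119)
1/(((-19580 - 9903)*(-24320 - 1582) - 1*(-17180)) + f(228, -214)) = 1/(((-19580 - 9903)*(-24320 - 1582) - 1*(-17180)) + (5 - 1/119*(-214) - 1/119*228)) = 1/((-29483*(-25902) + 17180) + (5 + 214/119 - 228/119)) = 1/((763668666 + 17180) + 83/17) = 1/(763685846 + 83/17) = 1/(12982659465/17) = 17/12982659465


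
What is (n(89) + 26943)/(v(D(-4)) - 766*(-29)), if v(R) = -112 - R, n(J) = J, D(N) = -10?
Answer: 3379/2764 ≈ 1.2225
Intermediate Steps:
(n(89) + 26943)/(v(D(-4)) - 766*(-29)) = (89 + 26943)/((-112 - 1*(-10)) - 766*(-29)) = 27032/((-112 + 10) + 22214) = 27032/(-102 + 22214) = 27032/22112 = 27032*(1/22112) = 3379/2764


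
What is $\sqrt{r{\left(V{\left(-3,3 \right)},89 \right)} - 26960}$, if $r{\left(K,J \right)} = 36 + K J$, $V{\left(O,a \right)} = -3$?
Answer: $i \sqrt{27191} \approx 164.9 i$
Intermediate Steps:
$r{\left(K,J \right)} = 36 + J K$
$\sqrt{r{\left(V{\left(-3,3 \right)},89 \right)} - 26960} = \sqrt{\left(36 + 89 \left(-3\right)\right) - 26960} = \sqrt{\left(36 - 267\right) - 26960} = \sqrt{-231 - 26960} = \sqrt{-27191} = i \sqrt{27191}$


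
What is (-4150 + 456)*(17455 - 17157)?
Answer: -1100812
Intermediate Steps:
(-4150 + 456)*(17455 - 17157) = -3694*298 = -1100812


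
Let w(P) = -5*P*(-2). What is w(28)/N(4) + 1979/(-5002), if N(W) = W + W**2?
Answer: 68049/5002 ≈ 13.604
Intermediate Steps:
w(P) = 10*P
w(28)/N(4) + 1979/(-5002) = (10*28)/((4*(1 + 4))) + 1979/(-5002) = 280/((4*5)) + 1979*(-1/5002) = 280/20 - 1979/5002 = 280*(1/20) - 1979/5002 = 14 - 1979/5002 = 68049/5002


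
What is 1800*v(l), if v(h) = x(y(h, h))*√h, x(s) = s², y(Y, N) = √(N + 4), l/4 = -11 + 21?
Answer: 158400*√10 ≈ 5.0091e+5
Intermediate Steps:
l = 40 (l = 4*(-11 + 21) = 4*10 = 40)
y(Y, N) = √(4 + N)
v(h) = √h*(4 + h) (v(h) = (√(4 + h))²*√h = (4 + h)*√h = √h*(4 + h))
1800*v(l) = 1800*(√40*(4 + 40)) = 1800*((2*√10)*44) = 1800*(88*√10) = 158400*√10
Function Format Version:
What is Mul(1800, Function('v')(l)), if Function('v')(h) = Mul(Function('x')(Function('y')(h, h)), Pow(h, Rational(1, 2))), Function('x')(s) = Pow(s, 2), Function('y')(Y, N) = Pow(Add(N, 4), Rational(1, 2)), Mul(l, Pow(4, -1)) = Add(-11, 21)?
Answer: Mul(158400, Pow(10, Rational(1, 2))) ≈ 5.0091e+5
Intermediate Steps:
l = 40 (l = Mul(4, Add(-11, 21)) = Mul(4, 10) = 40)
Function('y')(Y, N) = Pow(Add(4, N), Rational(1, 2))
Function('v')(h) = Mul(Pow(h, Rational(1, 2)), Add(4, h)) (Function('v')(h) = Mul(Pow(Pow(Add(4, h), Rational(1, 2)), 2), Pow(h, Rational(1, 2))) = Mul(Add(4, h), Pow(h, Rational(1, 2))) = Mul(Pow(h, Rational(1, 2)), Add(4, h)))
Mul(1800, Function('v')(l)) = Mul(1800, Mul(Pow(40, Rational(1, 2)), Add(4, 40))) = Mul(1800, Mul(Mul(2, Pow(10, Rational(1, 2))), 44)) = Mul(1800, Mul(88, Pow(10, Rational(1, 2)))) = Mul(158400, Pow(10, Rational(1, 2)))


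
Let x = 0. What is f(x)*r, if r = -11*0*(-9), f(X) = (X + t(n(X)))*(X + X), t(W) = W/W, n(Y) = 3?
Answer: 0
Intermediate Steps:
t(W) = 1
f(X) = 2*X*(1 + X) (f(X) = (X + 1)*(X + X) = (1 + X)*(2*X) = 2*X*(1 + X))
r = 0 (r = 0*(-9) = 0)
f(x)*r = (2*0*(1 + 0))*0 = (2*0*1)*0 = 0*0 = 0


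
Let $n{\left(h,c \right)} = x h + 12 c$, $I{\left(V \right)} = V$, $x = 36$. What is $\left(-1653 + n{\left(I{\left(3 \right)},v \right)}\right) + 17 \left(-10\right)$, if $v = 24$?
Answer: $-1427$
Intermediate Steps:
$n{\left(h,c \right)} = 12 c + 36 h$ ($n{\left(h,c \right)} = 36 h + 12 c = 12 c + 36 h$)
$\left(-1653 + n{\left(I{\left(3 \right)},v \right)}\right) + 17 \left(-10\right) = \left(-1653 + \left(12 \cdot 24 + 36 \cdot 3\right)\right) + 17 \left(-10\right) = \left(-1653 + \left(288 + 108\right)\right) - 170 = \left(-1653 + 396\right) - 170 = -1257 - 170 = -1427$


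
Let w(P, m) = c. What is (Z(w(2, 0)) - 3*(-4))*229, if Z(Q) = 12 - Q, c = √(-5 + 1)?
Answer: 5496 - 458*I ≈ 5496.0 - 458.0*I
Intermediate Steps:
c = 2*I (c = √(-4) = 2*I ≈ 2.0*I)
w(P, m) = 2*I
(Z(w(2, 0)) - 3*(-4))*229 = ((12 - 2*I) - 3*(-4))*229 = ((12 - 2*I) + 12)*229 = (24 - 2*I)*229 = 5496 - 458*I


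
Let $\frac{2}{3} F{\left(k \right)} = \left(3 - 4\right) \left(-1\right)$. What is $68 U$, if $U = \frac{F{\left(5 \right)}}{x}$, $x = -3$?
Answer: $-34$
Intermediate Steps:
$F{\left(k \right)} = \frac{3}{2}$ ($F{\left(k \right)} = \frac{3 \left(3 - 4\right) \left(-1\right)}{2} = \frac{3 \left(\left(-1\right) \left(-1\right)\right)}{2} = \frac{3}{2} \cdot 1 = \frac{3}{2}$)
$U = - \frac{1}{2}$ ($U = \frac{3}{2 \left(-3\right)} = \frac{3}{2} \left(- \frac{1}{3}\right) = - \frac{1}{2} \approx -0.5$)
$68 U = 68 \left(- \frac{1}{2}\right) = -34$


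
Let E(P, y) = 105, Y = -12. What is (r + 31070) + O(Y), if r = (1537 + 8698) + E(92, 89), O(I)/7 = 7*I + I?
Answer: 40738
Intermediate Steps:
O(I) = 56*I (O(I) = 7*(7*I + I) = 7*(8*I) = 56*I)
r = 10340 (r = (1537 + 8698) + 105 = 10235 + 105 = 10340)
(r + 31070) + O(Y) = (10340 + 31070) + 56*(-12) = 41410 - 672 = 40738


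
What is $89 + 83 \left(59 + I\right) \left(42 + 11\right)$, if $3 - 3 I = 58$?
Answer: $\frac{536945}{3} \approx 1.7898 \cdot 10^{5}$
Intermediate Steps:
$I = - \frac{55}{3}$ ($I = 1 - \frac{58}{3} = - \frac{55}{3} \approx -18.333$)
$89 + 83 \left(59 + I\right) \left(42 + 11\right) = 89 + 83 \left(59 - \frac{55}{3}\right) \left(42 + 11\right) = 89 + 83 \cdot \frac{122}{3} \cdot 53 = 89 + 83 \cdot \frac{6466}{3} = 89 + \frac{536678}{3} = \frac{536945}{3}$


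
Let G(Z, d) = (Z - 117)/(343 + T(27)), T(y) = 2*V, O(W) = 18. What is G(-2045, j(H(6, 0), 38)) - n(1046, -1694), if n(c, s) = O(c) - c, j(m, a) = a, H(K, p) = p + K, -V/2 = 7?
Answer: 321658/315 ≈ 1021.1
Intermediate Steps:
V = -14 (V = -2*7 = -14)
H(K, p) = K + p
T(y) = -28 (T(y) = 2*(-14) = -28)
n(c, s) = 18 - c
G(Z, d) = -13/35 + Z/315 (G(Z, d) = (Z - 117)/(343 - 28) = (-117 + Z)/315 = (-117 + Z)*(1/315) = -13/35 + Z/315)
G(-2045, j(H(6, 0), 38)) - n(1046, -1694) = (-13/35 + (1/315)*(-2045)) - (18 - 1*1046) = (-13/35 - 409/63) - (18 - 1046) = -2162/315 - 1*(-1028) = -2162/315 + 1028 = 321658/315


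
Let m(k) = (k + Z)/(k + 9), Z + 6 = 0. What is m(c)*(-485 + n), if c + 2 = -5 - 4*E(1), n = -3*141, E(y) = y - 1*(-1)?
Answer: -3178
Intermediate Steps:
E(y) = 1 + y (E(y) = y + 1 = 1 + y)
Z = -6 (Z = -6 + 0 = -6)
n = -423
c = -15 (c = -2 + (-5 - 4*(1 + 1)) = -2 + (-5 - 4*2) = -2 + (-5 - 8) = -2 - 13 = -15)
m(k) = (-6 + k)/(9 + k) (m(k) = (k - 6)/(k + 9) = (-6 + k)/(9 + k))
m(c)*(-485 + n) = ((-6 - 15)/(9 - 15))*(-485 - 423) = (-21/(-6))*(-908) = -⅙*(-21)*(-908) = (7/2)*(-908) = -3178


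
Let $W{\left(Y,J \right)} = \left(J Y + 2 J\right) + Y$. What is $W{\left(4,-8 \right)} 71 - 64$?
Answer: $-3188$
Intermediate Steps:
$W{\left(Y,J \right)} = Y + 2 J + J Y$ ($W{\left(Y,J \right)} = \left(2 J + J Y\right) + Y = Y + 2 J + J Y$)
$W{\left(4,-8 \right)} 71 - 64 = \left(4 + 2 \left(-8\right) - 32\right) 71 - 64 = \left(4 - 16 - 32\right) 71 - 64 = \left(-44\right) 71 - 64 = -3124 - 64 = -3188$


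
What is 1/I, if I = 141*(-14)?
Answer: -1/1974 ≈ -0.00050659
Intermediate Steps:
I = -1974
1/I = 1/(-1974) = -1/1974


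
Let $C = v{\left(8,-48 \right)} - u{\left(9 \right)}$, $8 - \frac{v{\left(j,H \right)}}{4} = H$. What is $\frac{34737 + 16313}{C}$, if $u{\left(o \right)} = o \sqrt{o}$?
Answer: $\frac{51050}{197} \approx 259.14$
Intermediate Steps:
$v{\left(j,H \right)} = 32 - 4 H$
$u{\left(o \right)} = o^{\frac{3}{2}}$
$C = 197$ ($C = \left(32 - -192\right) - 9^{\frac{3}{2}} = \left(32 + 192\right) - 27 = 224 - 27 = 197$)
$\frac{34737 + 16313}{C} = \frac{34737 + 16313}{197} = 51050 \cdot \frac{1}{197} = \frac{51050}{197}$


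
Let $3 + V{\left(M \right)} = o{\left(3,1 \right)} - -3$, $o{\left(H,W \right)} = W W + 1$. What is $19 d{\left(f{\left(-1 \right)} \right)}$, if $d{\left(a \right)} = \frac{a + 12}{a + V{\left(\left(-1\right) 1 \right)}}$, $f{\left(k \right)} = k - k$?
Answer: $114$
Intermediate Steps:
$f{\left(k \right)} = 0$
$o{\left(H,W \right)} = 1 + W^{2}$ ($o{\left(H,W \right)} = W^{2} + 1 = 1 + W^{2}$)
$V{\left(M \right)} = 2$ ($V{\left(M \right)} = -3 + \left(\left(1 + 1^{2}\right) - -3\right) = -3 + \left(\left(1 + 1\right) + 3\right) = -3 + \left(2 + 3\right) = -3 + 5 = 2$)
$d{\left(a \right)} = \frac{12 + a}{2 + a}$ ($d{\left(a \right)} = \frac{a + 12}{a + 2} = \frac{12 + a}{2 + a}$)
$19 d{\left(f{\left(-1 \right)} \right)} = 19 \frac{12 + 0}{2 + 0} = 19 \cdot \frac{1}{2} \cdot 12 = 19 \cdot 6 = 114$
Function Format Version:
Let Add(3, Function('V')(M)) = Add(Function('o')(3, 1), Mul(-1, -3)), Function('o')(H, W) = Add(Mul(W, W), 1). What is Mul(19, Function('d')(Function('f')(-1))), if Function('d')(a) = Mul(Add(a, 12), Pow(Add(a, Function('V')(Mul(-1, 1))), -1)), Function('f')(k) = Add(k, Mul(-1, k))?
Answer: 114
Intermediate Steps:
Function('f')(k) = 0
Function('o')(H, W) = Add(1, Pow(W, 2)) (Function('o')(H, W) = Add(Pow(W, 2), 1) = Add(1, Pow(W, 2)))
Function('V')(M) = 2 (Function('V')(M) = Add(-3, Add(Add(1, Pow(1, 2)), Mul(-1, -3))) = Add(-3, Add(Add(1, 1), 3)) = Add(-3, Add(2, 3)) = Add(-3, 5) = 2)
Function('d')(a) = Mul(Pow(Add(2, a), -1), Add(12, a)) (Function('d')(a) = Mul(Add(a, 12), Pow(Add(a, 2), -1)) = Mul(Add(12, a), Pow(Add(2, a), -1)) = Mul(Pow(Add(2, a), -1), Add(12, a)))
Mul(19, Function('d')(Function('f')(-1))) = Mul(19, Mul(Pow(Add(2, 0), -1), Add(12, 0))) = Mul(19, Mul(Pow(2, -1), 12)) = Mul(19, Mul(Rational(1, 2), 12)) = Mul(19, 6) = 114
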